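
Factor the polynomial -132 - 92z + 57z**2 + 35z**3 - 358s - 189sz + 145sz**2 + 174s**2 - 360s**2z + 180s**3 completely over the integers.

(5s - 5z - 6)(6s + z + 2)(6s - 7z + 11)

Group: 6s(30s**2 - 65sz + 19s + 35z**2 - 13z - 66) + (z + 2)(30s**2 - 65sz + 19s + 35z**2 - 13z - 66); both groups contain (30s**2 - 65sz + 19s + 35z**2 - 13z - 66), so (6s + z + 2) is a factor with cofactor 30s**2 - 65sz + 19s + 35z**2 - 13z - 66.
The cofactor groups again: 30s**2 - 65sz + 19s + 35z**2 - 13z - 66 = 5s(6s - 7z + 11) + (-5z - 6)(6s - 7z + 11); both groups contain (6s - 7z + 11), giving (5s - 5z - 6)(6s - 7z + 11).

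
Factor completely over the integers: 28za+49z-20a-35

Group as (28za+49z) + (-20a-35) = 7z(4a+7) - 5(4a+7).
Both groups share the factor (4a+7).

(4a+7)(7z-5)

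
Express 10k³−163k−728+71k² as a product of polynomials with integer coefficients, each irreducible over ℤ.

Trying the rational-root candidates, k = −8 is a root, giving the factor (k+8) and quotient 10k²−9k−91.
The remaining quadratic factors as (5k+13)(2k−7).

(2k−7)(5k+13)(k+8)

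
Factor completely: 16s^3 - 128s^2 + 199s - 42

(4s - 1)(4s - 7)(s - 6)

Among the possible rational roots, s = 6 is a root, so (s - 6) is a factor; dividing leaves 16s^2 - 32s + 7.
The remaining quadratic factors as (4s - 1)(4s - 7).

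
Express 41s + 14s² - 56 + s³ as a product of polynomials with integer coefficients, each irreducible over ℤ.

Among the possible rational roots, s = -8 is a root, giving the factor (s + 8) and quotient s² + 6s - 7.
The remaining quadratic factors as (s + 7)(s - 1).

(s + 7)(s + 8)(s - 1)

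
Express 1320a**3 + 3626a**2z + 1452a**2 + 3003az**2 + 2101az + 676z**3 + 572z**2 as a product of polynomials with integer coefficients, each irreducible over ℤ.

(10a + 13z + 11)(11a + 4z)(12a + 13z)

Group: 11a(120a**2 + 286az + 132a + 169z**2 + 143z) + 4z(120a**2 + 286az + 132a + 169z**2 + 143z); both groups contain (120a**2 + 286az + 132a + 169z**2 + 143z), so (11a + 4z) is a factor with cofactor 120a**2 + 286az + 132a + 169z**2 + 143z.
The cofactor groups again: 120a**2 + 286az + 132a + 169z**2 + 143z = 12a(10a + 13z + 11) + 13z(10a + 13z + 11); both groups contain (10a + 13z + 11), giving (12a + 13z)(10a + 13z + 11).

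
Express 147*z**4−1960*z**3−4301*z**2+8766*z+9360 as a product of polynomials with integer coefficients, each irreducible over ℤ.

(3*z+8)*(7*z+6)*(7*z−13)*(z−15)

Trying the rational-root candidates, z = −8/3 is a root, giving the factor (3*z+8) and quotient 49*z**3−784*z**2+657*z+1170.
Then z = 15 is a root, giving the factor (z−15) and quotient 49*z**2−49*z−78.
The remaining quadratic factors as (7*z+6)(7*z−13).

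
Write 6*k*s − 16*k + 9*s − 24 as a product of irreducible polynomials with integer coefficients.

Group as (6*k*s − 16*k) + (9*s − 24) = 2*k*(3*s − 8) + 3*(3*s − 8).
Both groups share the factor (3*s − 8).

(2*k + 3)*(3*s − 8)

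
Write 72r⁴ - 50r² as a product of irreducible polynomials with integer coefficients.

Factor out 2r², leaving 36r² - 25, which is a difference of two squares.

2r²(6r + 5)(6r - 5)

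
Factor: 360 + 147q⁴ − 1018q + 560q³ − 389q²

(3q − 1)(7q + 10)(7q − 9)(q + 4)

Trying the rational-root candidates, q = −4 is a root, so (q + 4) is a factor; dividing leaves 147q³ − 28q² − 277q + 90.
Then q = −10/7 is a root, giving the factor (7q + 10) and quotient 21q² − 34q + 9.
The remaining quadratic factors as (7q − 9)(3q − 1).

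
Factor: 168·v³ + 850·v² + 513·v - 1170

Trying the rational-root candidates, v = 6/7 is a root, so (7·v - 6) is a factor; dividing leaves 24·v² + 142·v + 195.
The remaining quadratic factors as (6·v + 13)(4·v + 15).

(4·v + 15)·(6·v + 13)·(7·v - 6)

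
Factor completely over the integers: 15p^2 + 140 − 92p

Need a pair with product 15·140 = 2100 and sum −92: that's −42 and −50.
Split the middle term: 15p^2 − 42p − 50p + 140 = 3p(5p − 14) − 10(5p − 14).

(3p − 10)(5p − 14)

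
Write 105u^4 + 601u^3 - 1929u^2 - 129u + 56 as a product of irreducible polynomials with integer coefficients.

(3u - 7)(5u + 1)(7u - 1)(u + 8)

By the rational root theorem, u = 1/7 is a root, so (7u - 1) is a factor; dividing leaves 15u^3 + 88u^2 - 263u - 56.
Then u = -1/5 is a root, so (5u + 1) is a factor; dividing leaves 3u^2 + 17u - 56.
The remaining quadratic factors as (u + 8)(3u - 7).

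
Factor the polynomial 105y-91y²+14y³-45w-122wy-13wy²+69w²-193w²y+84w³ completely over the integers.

Group: 7w(12w²-31wy+15w+7y²-35y) + (2y-3)(12w²-31wy+15w+7y²-35y); both groups contain (12w²-31wy+15w+7y²-35y), so (7w+2y-3) is a factor with cofactor 12w²-31wy+15w+7y²-35y.
The cofactor groups again: 12w²-31wy+15w+7y²-35y = 3w(4w-y+5) - 7y(4w-y+5); both groups contain (4w-y+5), giving (3w-7y)(4w-y+5).

(3w-7y)(4w-y+5)(7w+2y-3)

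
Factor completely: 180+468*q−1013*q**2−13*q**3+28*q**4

(4*q+1)*(7*q−5)*(q+6)*(q−6)

Testing divisors of the constant over divisors of the leading coefficient, q = 6 is a root, so (q−6) divides it; the quotient is 28*q**3+155*q**2−83*q−30.
Continuing, q = −6 is a root, giving the factor (q+6) and quotient 28*q**2−13*q−5.
The remaining quadratic factors as (7*q−5)(4*q+1).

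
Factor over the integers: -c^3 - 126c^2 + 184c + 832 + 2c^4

Testing divisors of the constant over divisors of the leading coefficient, c = -8 is a root, so (c + 8) divides it; the quotient is 2c^3 - 17c^2 + 10c + 104.
Continuing, c = 4 is a root, so (c - 4) divides it; the quotient is 2c^2 - 9c - 26.
The remaining quadratic factors as (c + 2)(2c - 13).

(2c - 13)(c + 2)(c + 8)(c - 4)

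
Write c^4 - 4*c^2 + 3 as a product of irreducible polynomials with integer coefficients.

Substitute u = c^2 to get a quadratic in u, then factor.
c^2 - 1 is a difference of squares.
c^2 - 3 is irreducible over ℤ (3 is not a perfect square).

(c + 1)*(c - 1)*(c^2 - 3)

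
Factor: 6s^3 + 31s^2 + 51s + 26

By the rational root theorem, s = -1 is a root, so (s + 1) is a factor; dividing leaves 6s^2 + 25s + 26.
The remaining quadratic factors as (s + 2)(6s + 13).

(6s + 13)(s + 1)(s + 2)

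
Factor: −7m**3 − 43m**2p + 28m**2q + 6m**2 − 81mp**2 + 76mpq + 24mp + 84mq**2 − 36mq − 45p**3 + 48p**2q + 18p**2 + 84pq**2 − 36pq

Group: 7m(−m**2 − 4mp + 6mq − 3p**2 + 6pq) + (15p + 14q − 6)(−m**2 − 4mp + 6mq − 3p**2 + 6pq); both groups contain (−m**2 − 4mp + 6mq − 3p**2 + 6pq), so (7m + 15p + 14q − 6) is a factor with cofactor −m**2 − 4mp + 6mq − 3p**2 + 6pq.
The cofactor groups again: −m**2 − 4mp + 6mq − 3p**2 + 6pq = −m(m + 3p − 6q) − p(m + 3p − 6q); both groups contain (m + 3p − 6q), giving −(m + p)(m + 3p − 6q).

−(7m + 15p + 14q − 6)(m + 3p − 6q)(m + p)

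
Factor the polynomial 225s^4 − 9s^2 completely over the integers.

Factor out 9s^2, leaving 25s^2 − 1, which is a difference of two squares.

9s^2(5s + 1)(5s − 1)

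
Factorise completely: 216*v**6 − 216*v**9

Pull out the common factor 216*v**6, leaving −v**3 + 1.
Recognize a difference of cubes with the parts 1 and v.

−216*v**6*(v − 1)*(v**2 + v + 1)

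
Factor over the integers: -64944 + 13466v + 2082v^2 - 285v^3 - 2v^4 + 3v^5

(3v - 11)(v + 8)(v + 9)(v^2 - 14v + 82)

Trying the rational-root candidates, v = -9 is a root, so (v + 9) is a factor; dividing leaves 3v^4 - 29v^3 - 24v^2 + 2298v - 7216.
Continuing, v = 11/3 is a root, giving the factor (3v - 11) and quotient v^3 - 6v^2 - 30v + 656.
Then v = -8 is a root, so (v + 8) is a factor; dividing leaves v^2 - 14v + 82.
The quadratic v^2 - 14v + 82 has discriminant -132 < 0 and is irreducible over ℤ.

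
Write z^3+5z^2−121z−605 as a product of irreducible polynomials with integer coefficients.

(z+11)(z+5)(z−11)

Testing divisors of the constant over divisors of the leading coefficient, z = −5 is a root, so (z+5) is a factor; dividing leaves z^2−121.
The remaining quadratic factors as (z+11)(z−11).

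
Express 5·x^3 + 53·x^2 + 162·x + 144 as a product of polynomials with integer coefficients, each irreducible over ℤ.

Trying the rational-root candidates, x = -3 is a root, so (x + 3) is a factor; dividing leaves 5·x^2 + 38·x + 48.
The remaining quadratic factors as (x + 6)(5·x + 8).

(5·x + 8)·(x + 3)·(x + 6)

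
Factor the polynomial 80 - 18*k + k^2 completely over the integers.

(k - 10)*(k - 8)

Two integers with product 80 and sum -18 are -10 and -8.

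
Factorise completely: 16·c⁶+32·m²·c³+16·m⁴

Factor out 16 first: what remains is m⁴+2·m²·c³+c⁶.
Recognize a perfect-square trinomial with the parts m² and c³.

16·(m²+c³)²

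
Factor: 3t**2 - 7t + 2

(3t - 1)(t - 2)

Need a pair with product 3·2 = 6 and sum -7: that's -6 and -1.
Split the middle term: 3t**2 - 6t - t + 2 = 3t(t - 2) - (t - 2).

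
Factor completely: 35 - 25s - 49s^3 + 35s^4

Group as (35s^4 - 25s) + (-49s^3 + 35) = 5s(7s^3 - 5) - 7(7s^3 - 5).
Both groups share the factor (7s^3 - 5).

(5s - 7)(7s^3 - 5)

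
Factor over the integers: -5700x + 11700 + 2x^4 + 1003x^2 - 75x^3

(2x - 13)(x - 10)(x - 15)(x - 6)

Testing divisors of the constant over divisors of the leading coefficient, x = 10 is a root, giving the factor (x - 10) and quotient 2x^3 - 55x^2 + 453x - 1170.
Continuing, x = 13/2 is a root, so (2x - 13) is a factor; dividing leaves x^2 - 21x + 90.
The remaining quadratic factors as (x - 6)(x - 15).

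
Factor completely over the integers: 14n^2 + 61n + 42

Need a pair with product 14·42 = 588 and sum 61: that's 12 and 49.
Split the middle term: 14n^2 + 12n + 49n + 42 = 2n(7n + 6) + 7(7n + 6).

(2n + 7)(7n + 6)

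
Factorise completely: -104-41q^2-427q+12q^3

Among the possible rational roots, q = 8 is a root, giving the factor (q-8) and quotient 12q^2+55q+13.
The remaining quadratic factors as (4q+1)(3q+13).

(3q+13)(4q+1)(q-8)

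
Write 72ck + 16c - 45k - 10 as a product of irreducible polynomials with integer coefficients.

(8c - 5)(9k + 2)

Group as (72ck + 16c) + (-45k - 10) = 8c(9k + 2) - 5(9k + 2).
Both groups share the factor (9k + 2).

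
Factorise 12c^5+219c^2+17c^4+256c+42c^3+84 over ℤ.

By the rational root theorem, c = -2 is a root, so (c+2) divides it; the quotient is 12c^4-7c^3+56c^2+107c+42.
Continuing, c = -3/4 is a root, giving the factor (4c+3) and quotient 3c^3-4c^2+17c+14.
Next, c = -2/3 is a root, so (3c+2) is a factor; dividing leaves c^2-2c+7.
The quadratic c^2-2c+7 has discriminant -24 < 0 and is irreducible over ℤ.

(3c+2)(4c+3)(c+2)(c^2-2c+7)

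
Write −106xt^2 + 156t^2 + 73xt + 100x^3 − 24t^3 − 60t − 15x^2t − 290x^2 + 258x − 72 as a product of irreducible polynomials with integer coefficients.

Group: 5x(20x^2 + 21xt − 46x + 4t^2 − 28t + 24) + (−6t − 3)(20x^2 + 21xt − 46x + 4t^2 − 28t + 24); both groups contain (20x^2 + 21xt − 46x + 4t^2 − 28t + 24), so (5x − 6t − 3) is a factor with cofactor 20x^2 + 21xt − 46x + 4t^2 − 28t + 24.
The cofactor groups again: 20x^2 + 21xt − 46x + 4t^2 − 28t + 24 = 4x(5x + 4t − 4) + (t − 6)(5x + 4t − 4); both groups contain (5x + 4t − 4), giving (4x + t − 6)(5x + 4t − 4).

(5x − 6t − 3)(5x + 4t − 4)(4x + t − 6)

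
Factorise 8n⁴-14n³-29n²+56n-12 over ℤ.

By the rational root theorem, n = 1/4 is a root, giving the factor (4n-1) and quotient 2n³-3n²-8n+12.
Then n = 3/2 is a root, so (2n-3) is a factor; dividing leaves n²-4.
The remaining quadratic factors as (n+2)(n-2).

(2n-3)(4n-1)(n+2)(n-2)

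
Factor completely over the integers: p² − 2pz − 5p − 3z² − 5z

(p + z)(p − 3z − 5)

Group: p(p − 3z − 5) + z(p − 3z − 5); both groups contain (p − 3z − 5).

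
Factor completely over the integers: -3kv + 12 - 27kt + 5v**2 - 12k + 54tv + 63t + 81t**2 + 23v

Group: -3k(9t + v + 4) + (9t + 5v + 3)(9t + v + 4); both groups contain (9t + v + 4).

-(3k - 9t - 5v - 3)(9t + v + 4)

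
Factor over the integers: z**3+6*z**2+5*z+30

Group as (z**3+5*z) + (6*z**2+30) = z*(z**2+5) + 6*(z**2+5).
Both groups share the factor (z**2+5).

(z+6)*(z**2+5)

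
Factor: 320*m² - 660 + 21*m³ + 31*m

Among the possible rational roots, m = -11/7 is a root, so (7*m + 11) divides it; the quotient is 3*m² + 41*m - 60.
The remaining quadratic factors as (m + 15)(3*m - 4).

(3*m - 4)*(7*m + 11)*(m + 15)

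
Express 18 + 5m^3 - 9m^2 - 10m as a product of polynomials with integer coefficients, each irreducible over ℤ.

Group as (5m^3 - 10m) + (-9m^2 + 18) = 5m(m^2 - 2) - 9(m^2 - 2).
Both groups share the factor (m^2 - 2).

(5m - 9)(m^2 - 2)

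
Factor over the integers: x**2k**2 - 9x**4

-x**2(3x - k)(3x + k)

Every term has a factor of x**2; factoring it out leaves -9x**2 + k**2.
Recognize a difference of squares with the parts k and 3x.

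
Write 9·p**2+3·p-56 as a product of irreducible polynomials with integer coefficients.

Need a pair with product 9·(-56) = -504 and sum 3: that's 24 and -21.
Split the middle term: 9·p**2+24·p - 21·p-56 = 3·p·(3·p+8) - 7·(3·p+8).

(3·p+8)·(3·p-7)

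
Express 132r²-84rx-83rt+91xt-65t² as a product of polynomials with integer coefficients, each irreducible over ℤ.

Group: 12r(11r-7x+5t) - 13t(11r-7x+5t); both groups contain (11r-7x+5t).

(11r-7x+5t)(12r-13t)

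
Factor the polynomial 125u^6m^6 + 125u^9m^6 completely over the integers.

125m^6u^6(u + 1)(u^2 − u + 1)

Every term has a factor of 125u^6m^6; factoring it out leaves u^3 + 1.
Recognize a sum of cubes with the parts u and 1.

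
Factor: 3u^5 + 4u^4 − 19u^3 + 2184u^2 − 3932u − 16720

By the rational root theorem, u = −10 is a root, so (u + 10) is a factor; dividing leaves 3u^4 − 26u^3 + 241u^2 − 226u − 1672.
Next, u = 11/3 is a root, so (3u − 11) is a factor; dividing leaves u^3 − 5u^2 + 62u + 152.
Then u = −2 is a root, so (u + 2) is a factor; dividing leaves u^2 − 7u + 76.
The quadratic u^2 − 7u + 76 has discriminant −255 < 0 and is irreducible over ℤ.

(3u − 11)(u + 10)(u + 2)(u^2 − 7u + 76)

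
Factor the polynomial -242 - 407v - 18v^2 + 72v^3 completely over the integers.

Trying the rational-root candidates, v = 11/4 is a root, giving the factor (4v - 11) and quotient 18v^2 + 45v + 22.
The remaining quadratic factors as (6v + 11)(3v + 2).

(3v + 2)(4v - 11)(6v + 11)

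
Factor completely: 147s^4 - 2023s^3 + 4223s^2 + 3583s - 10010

(3s - 7)(7s + 10)(7s - 13)(s - 11)

Trying the rational-root candidates, s = 7/3 is a root, so (3s - 7) is a factor; dividing leaves 49s^3 - 560s^2 + 101s + 1430.
Next, s = 13/7 is a root, giving the factor (7s - 13) and quotient 7s^2 - 67s - 110.
The remaining quadratic factors as (7s + 10)(s - 11).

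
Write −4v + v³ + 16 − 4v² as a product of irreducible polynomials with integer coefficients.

(v + 2)(v − 2)(v − 4)

Testing divisors of the constant over divisors of the leading coefficient, v = −2 is a root, so (v + 2) is a factor; dividing leaves v² − 6v + 8.
The remaining quadratic factors as (v − 4)(v − 2).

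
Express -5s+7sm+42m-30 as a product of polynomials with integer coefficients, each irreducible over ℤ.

Group as (7sm-5s) + (42m-30) = s(7m-5) + 6(7m-5).
Both groups share the factor (7m-5).

(7m-5)(s+6)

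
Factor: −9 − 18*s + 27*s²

9*(3*s + 1)*(s − 1)

Pull out the common factor 9, then factor the remaining trinomial.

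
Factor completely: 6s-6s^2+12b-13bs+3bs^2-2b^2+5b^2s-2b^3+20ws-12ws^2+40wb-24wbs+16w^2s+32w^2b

Group: 4w(8wb+4ws-2b^2-bs+4b+2s) + (b-3s+3)(8wb+4ws-2b^2-bs+4b+2s); both groups contain (8wb+4ws-2b^2-bs+4b+2s), so (4w+b-3s+3) is a factor with cofactor 8wb+4ws-2b^2-bs+4b+2s.
The cofactor groups again: 8wb+4ws-2b^2-bs+4b+2s = 4w(2b+s) + (-b+2)(2b+s); both groups contain (2b+s), giving (4w-b+2)(2b+s).

(4w-b+2)(2b+s)(4w+b-3s+3)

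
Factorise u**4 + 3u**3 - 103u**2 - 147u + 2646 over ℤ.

By the rational root theorem, u = 7 is a root, so (u - 7) divides it; the quotient is u**3 + 10u**2 - 33u - 378.
Next, u = 6 is a root, so (u - 6) is a factor; dividing leaves u**2 + 16u + 63.
The remaining quadratic factors as (u + 7)(u + 9).

(u + 7)(u + 9)(u - 6)(u - 7)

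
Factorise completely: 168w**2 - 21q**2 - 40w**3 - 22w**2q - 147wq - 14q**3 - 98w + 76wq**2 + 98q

-(10w - 2q - 7)(w - q)(4w + 7q - 14)

Group: 10w(-4w**2 - 3wq + 14w + 7q**2 - 14q) + (-2q - 7)(-4w**2 - 3wq + 14w + 7q**2 - 14q); both groups contain (-4w**2 - 3wq + 14w + 7q**2 - 14q), so (10w - 2q - 7) is a factor with cofactor -4w**2 - 3wq + 14w + 7q**2 - 14q.
The cofactor groups again: -4w**2 - 3wq + 14w + 7q**2 - 14q = -4w(w - q) + (-7q + 14)(w - q); both groups contain (w - q), giving -(4w + 7q - 14)(w - q).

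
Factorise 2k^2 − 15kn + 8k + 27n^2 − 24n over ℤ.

Group: 2k(k − 3n) + (−9n + 8)(k − 3n); both groups contain (k − 3n).

(2k − 9n + 8)(k − 3n)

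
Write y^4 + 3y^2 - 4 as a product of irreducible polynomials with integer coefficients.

Substitute u = y^2 to get a quadratic in u, then factor.
y^2 - 1 is a difference of squares.
y^2 + 4 is irreducible over ℤ (sum of squares).

(y + 1)(y - 1)(y^2 + 4)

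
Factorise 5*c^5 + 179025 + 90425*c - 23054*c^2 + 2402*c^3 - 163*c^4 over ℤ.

Testing divisors of the constant over divisors of the leading coefficient, c = 15 is a root, so (c - 15) is a factor; dividing leaves 5*c^4 - 88*c^3 + 1082*c^2 - 6824*c - 11935.
Next, c = 11 is a root, giving the factor (c - 11) and quotient 5*c^3 - 33*c^2 + 719*c + 1085.
Then c = -7/5 is a root, so (5*c + 7) divides it; the quotient is c^2 - 8*c + 155.
The quadratic c^2 - 8*c + 155 has discriminant -556 < 0 and is irreducible over ℤ.

(5*c + 7)*(c - 11)*(c - 15)*(c^2 - 8*c + 155)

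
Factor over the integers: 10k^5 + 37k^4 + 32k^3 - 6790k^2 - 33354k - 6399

Among the possible rational roots, k = 9 is a root, so (k - 9) divides it; the quotient is 10k^4 + 127k^3 + 1175k^2 + 3785k + 711.
Then k = -9/2 is a root, so (2k + 9) divides it; the quotient is 5k^3 + 41k^2 + 403k + 79.
Continuing, k = -1/5 is a root, so (5k + 1) is a factor; dividing leaves k^2 + 8k + 79.
The quadratic k^2 + 8k + 79 has discriminant -252 < 0 and is irreducible over ℤ.

(2k + 9)(5k + 1)(k - 9)(k^2 + 8k + 79)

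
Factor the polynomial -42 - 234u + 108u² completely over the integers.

Pull out the common factor 6, then factor the remaining trinomial.

6(3u - 7)(6u + 1)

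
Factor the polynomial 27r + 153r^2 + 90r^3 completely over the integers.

9r(2r + 3)(5r + 1)

Pull out the common factor 9r, then factor the remaining trinomial.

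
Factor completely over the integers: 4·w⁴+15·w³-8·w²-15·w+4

By the rational root theorem, w = -1 is a root, so (w+1) divides it; the quotient is 4·w³+11·w²-19·w+4.
Continuing, w = 1/4 is a root, so (4·w-1) is a factor; dividing leaves w²+3·w-4.
The remaining quadratic factors as (w-1)(w+4).

(4·w-1)·(w+1)·(w+4)·(w-1)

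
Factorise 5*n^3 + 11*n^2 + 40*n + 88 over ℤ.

Group as (5*n^3 + 40*n) + (11*n^2 + 88) = 5*n*(n^2 + 8) + 11*(n^2 + 8).
Both groups share the factor (n^2 + 8).

(5*n + 11)*(n^2 + 8)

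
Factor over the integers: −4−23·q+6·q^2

(6·q+1)·(q−4)

Need a pair with product 6·(−4) = −24 and sum −23: that's −24 and 1.
Split the middle term: 6·q^2−24·q + q−4 = 6·q·(q−4) + (q−4).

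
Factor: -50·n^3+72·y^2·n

Every term has a factor of 2·n. Then 36·y^2-25·n^2 = (6·y)² − (5·n)².

2·n·(6·y-5·n)·(6·y+5·n)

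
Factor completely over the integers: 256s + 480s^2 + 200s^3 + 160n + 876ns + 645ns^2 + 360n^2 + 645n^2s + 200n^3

(5n + 5s + 4)(5n + 8s)(8n + 5s + 8)

Group: 5n(40n^2 + 89ns + 40n + 40s^2 + 64s) + (5s + 4)(40n^2 + 89ns + 40n + 40s^2 + 64s); both groups contain (40n^2 + 89ns + 40n + 40s^2 + 64s), so (5n + 5s + 4) is a factor with cofactor 40n^2 + 89ns + 40n + 40s^2 + 64s.
The cofactor groups again: 40n^2 + 89ns + 40n + 40s^2 + 64s = 5n(8n + 5s + 8) + 8s(8n + 5s + 8); both groups contain (8n + 5s + 8), giving (5n + 8s)(8n + 5s + 8).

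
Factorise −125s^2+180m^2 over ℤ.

5(6m+5s)(6m−5s)

Factor out 5, leaving 36m^2−25s^2, which is a difference of two squares.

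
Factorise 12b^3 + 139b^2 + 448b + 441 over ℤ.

(3b + 7)(4b + 9)(b + 7)

Trying the rational-root candidates, b = -7/3 is a root, so (3b + 7) is a factor; dividing leaves 4b^2 + 37b + 63.
The remaining quadratic factors as (b + 7)(4b + 9).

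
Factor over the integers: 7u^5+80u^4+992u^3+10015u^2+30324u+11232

Trying the rational-root candidates, u = −3/7 is a root, giving the factor (7u+3) and quotient u^4+11u^3+137u^2+1372u+3744.
Continuing, u = −4 is a root, so (u+4) divides it; the quotient is u^3+7u^2+109u+936.
Then u = −8 is a root, so (u+8) is a factor; dividing leaves u^2−u+117.
The quadratic u^2−u+117 has discriminant −467 < 0 and is irreducible over ℤ.

(7u+3)(u+4)(u+8)(u^2−u+117)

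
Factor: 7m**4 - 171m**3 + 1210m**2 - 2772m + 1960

(7m - 10)(m - 14)(m - 2)(m - 7)

Trying the rational-root candidates, m = 7 is a root, so (m - 7) is a factor; dividing leaves 7m**3 - 122m**2 + 356m - 280.
Continuing, m = 10/7 is a root, giving the factor (7m - 10) and quotient m**2 - 16m + 28.
The remaining quadratic factors as (m - 14)(m - 2).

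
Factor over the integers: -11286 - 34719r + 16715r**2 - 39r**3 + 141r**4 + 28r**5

Among the possible rational roots, r = -2/7 is a root, giving the factor (7r + 2) and quotient 4r**4 + 19r**3 - 11r**2 + 2391r - 5643.
Then r = 9/4 is a root, giving the factor (4r - 9) and quotient r**3 + 7r**2 + 13r + 627.
Next, r = -11 is a root, giving the factor (r + 11) and quotient r**2 - 4r + 57.
The quadratic r**2 - 4r + 57 has discriminant -212 < 0 and is irreducible over ℤ.

(4r - 9)(7r + 2)(r + 11)(r**2 - 4r + 57)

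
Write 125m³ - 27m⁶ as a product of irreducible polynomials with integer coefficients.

-m³(3m - 5)(9m² + 15m + 25)

Every term has a factor of m³; factoring it out leaves -27m³ + 125.
Recognize a difference of cubes with the parts 5 and 3m.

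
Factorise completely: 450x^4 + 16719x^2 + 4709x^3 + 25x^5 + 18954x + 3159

Testing divisors of the constant over divisors of the leading coefficient, x = -3 is a root, giving the factor (x + 3) and quotient 25x^4 + 375x^3 + 3584x^2 + 5967x + 1053.
Then x = -1/5 is a root, giving the factor (5x + 1) and quotient 5x^3 + 74x^2 + 702x + 1053.
Next, x = -9/5 is a root, so (5x + 9) divides it; the quotient is x^2 + 13x + 117.
The quadratic x^2 + 13x + 117 has discriminant -299 < 0 and is irreducible over ℤ.

(5x + 1)(5x + 9)(x + 3)(x^2 + 13x + 117)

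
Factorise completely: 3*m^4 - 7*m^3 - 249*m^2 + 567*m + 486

(3*m + 2)*(m + 9)*(m - 3)*(m - 9)

Trying the rational-root candidates, m = 3 is a root, so (m - 3) is a factor; dividing leaves 3*m^3 + 2*m^2 - 243*m - 162.
Then m = -9 is a root, so (m + 9) divides it; the quotient is 3*m^2 - 25*m - 18.
The remaining quadratic factors as (m - 9)(3*m + 2).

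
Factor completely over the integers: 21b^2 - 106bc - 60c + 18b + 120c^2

Group: 3b(7b - 12c + 6) - 10c(7b - 12c + 6); both groups contain (7b - 12c + 6).

(3b - 10c)(7b - 12c + 6)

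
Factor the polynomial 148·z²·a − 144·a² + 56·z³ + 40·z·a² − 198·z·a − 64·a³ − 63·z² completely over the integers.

Group: z·(56·z² + 36·z·a − 63·z − 32·a² − 72·a) + 2·a·(56·z² + 36·z·a − 63·z − 32·a² − 72·a); both groups contain (56·z² + 36·z·a − 63·z − 32·a² − 72·a), so (z + 2·a) is a factor with cofactor 56·z² + 36·z·a − 63·z − 32·a² − 72·a.
The cofactor groups again: 56·z² + 36·z·a − 63·z − 32·a² − 72·a = 8·z·(7·z + 8·a) + (−4·a − 9)·(7·z + 8·a); both groups contain (7·z + 8·a), giving (8·z − 4·a − 9)·(7·z + 8·a).

(8·z − 4·a − 9)·(z + 2·a)·(7·z + 8·a)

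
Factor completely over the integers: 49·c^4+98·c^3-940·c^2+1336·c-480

Testing divisors of the constant over divisors of the leading coefficient, c = 4/7 is a root, giving the factor (7·c-4) and quotient 7·c^3+18·c^2-124·c+120.
Continuing, c = 2 is a root, so (c-2) divides it; the quotient is 7·c^2+32·c-60.
The remaining quadratic factors as (c+6)(7·c-10).

(7·c-10)·(7·c-4)·(c+6)·(c-2)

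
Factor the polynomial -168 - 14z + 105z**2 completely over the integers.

7(3z - 4)(5z + 6)

Pull out the common factor 7, then factor the remaining trinomial.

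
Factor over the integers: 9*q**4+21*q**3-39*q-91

(3*q+7)*(3*q**3-13)

Group as (9*q**4-39*q) + (21*q**3-91) = 3*q*(3*q**3-13) + 7*(3*q**3-13).
Both groups share the factor (3*q**3-13).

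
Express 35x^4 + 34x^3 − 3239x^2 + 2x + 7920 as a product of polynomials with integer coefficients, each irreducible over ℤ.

(5x − 8)(7x + 11)(x + 10)(x − 9)

Among the possible rational roots, x = 9 is a root, giving the factor (x − 9) and quotient 35x^3 + 349x^2 − 98x − 880.
Then x = 8/5 is a root, so (5x − 8) is a factor; dividing leaves 7x^2 + 81x + 110.
The remaining quadratic factors as (7x + 11)(x + 10).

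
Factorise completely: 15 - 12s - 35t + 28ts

(4s - 5)(7t - 3)

Group as (28ts - 35t) + (-12s + 15) = 7t(4s - 5) - 3(4s - 5).
Both groups share the factor (4s - 5).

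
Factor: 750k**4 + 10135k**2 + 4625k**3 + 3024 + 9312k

Among the possible rational roots, k = −7/6 is a root, giving the factor (6k + 7) and quotient 125k**3 + 625k**2 + 960k + 432.
Next, k = −4/5 is a root, so (5k + 4) divides it; the quotient is 25k**2 + 105k + 108.
The remaining quadratic factors as (5k + 9)(5k + 12).

(5k + 12)(5k + 4)(5k + 9)(6k + 7)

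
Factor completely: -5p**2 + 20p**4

5p**2(2p + 1)(2p - 1)

Every term has a factor of 5p**2. Then 4p**2 - 1 = (2p)² − (1)².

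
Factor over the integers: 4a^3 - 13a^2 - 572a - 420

Among the possible rational roots, a = -3/4 is a root, giving the factor (4a + 3) and quotient a^2 - 4a - 140.
The remaining quadratic factors as (a - 14)(a + 10).

(4a + 3)(a + 10)(a - 14)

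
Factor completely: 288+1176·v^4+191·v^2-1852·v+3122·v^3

Trying the rational-root candidates, v = -9/4 is a root, so (4·v+9) is a factor; dividing leaves 294·v^3+119·v^2-220·v+32.
Continuing, v = 1/6 is a root, giving the factor (6·v-1) and quotient 49·v^2+28·v-32.
The remaining quadratic factors as (7·v-4)(7·v+8).

(4·v+9)·(6·v-1)·(7·v+8)·(7·v-4)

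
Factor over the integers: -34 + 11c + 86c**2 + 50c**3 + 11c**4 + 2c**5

Trying the rational-root candidates, c = -2 is a root, giving the factor (c + 2) and quotient 2c**4 + 7c**3 + 36c**2 + 14c - 17.
Continuing, c = -1 is a root, so (c + 1) divides it; the quotient is 2c**3 + 5c**2 + 31c - 17.
Next, c = 1/2 is a root, giving the factor (2c - 1) and quotient c**2 + 3c + 17.
The quadratic c**2 + 3c + 17 has discriminant -59 < 0 and is irreducible over ℤ.

(2c - 1)(c + 1)(c + 2)(c**2 + 3c + 17)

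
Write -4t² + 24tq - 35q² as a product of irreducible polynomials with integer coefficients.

Group: -2t(2t - 7q) + 5q(2t - 7q); both groups contain (2t - 7q).

-(2t - 5q)(2t - 7q)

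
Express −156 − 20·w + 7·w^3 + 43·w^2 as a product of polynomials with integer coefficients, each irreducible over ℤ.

(7·w − 13)·(w + 2)·(w + 6)

Testing divisors of the constant over divisors of the leading coefficient, w = 13/7 is a root, so (7·w − 13) divides it; the quotient is w^2 + 8·w + 12.
The remaining quadratic factors as (w + 2)(w + 6).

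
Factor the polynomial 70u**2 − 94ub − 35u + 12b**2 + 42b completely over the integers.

Group: 5u(14u − 2b − 7) − 6b(14u − 2b − 7); both groups contain (14u − 2b − 7).

(14u − 2b − 7)(5u − 6b)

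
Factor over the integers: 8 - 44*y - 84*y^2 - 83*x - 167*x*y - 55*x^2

-(11*x + 7*y - 1)*(5*x + 12*y + 8)

Group: -11*x*(5*x + 12*y + 8) + (-7*y + 1)*(5*x + 12*y + 8); both groups contain (5*x + 12*y + 8).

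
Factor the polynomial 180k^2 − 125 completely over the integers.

Every term has a factor of 5. Then 36k^2 − 25 = (6k)² − (5)².

5(6k + 5)(6k − 5)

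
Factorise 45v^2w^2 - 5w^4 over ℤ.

5w^2(3v + w)(3v - w)

Pull out the common factor 5w^2; 9v^2 - w^2 is a difference of squares.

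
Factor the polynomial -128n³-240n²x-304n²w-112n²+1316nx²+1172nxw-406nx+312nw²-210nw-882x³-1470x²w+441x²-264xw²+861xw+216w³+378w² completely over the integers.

Group: 8n(-16n²-44nx-56nw-14n+126x²+48xw-63x-24w²-42w) + (-7x-9w)(-16n²-44nx-56nw-14n+126x²+48xw-63x-24w²-42w); both groups contain (-16n²-44nx-56nw-14n+126x²+48xw-63x-24w²-42w), so (8n-7x-9w) is a factor with cofactor -16n²-44nx-56nw-14n+126x²+48xw-63x-24w²-42w.
The cofactor groups again: -16n²-44nx-56nw-14n+126x²+48xw-63x-24w²-42w = -8n(2n+9x+6w) + (14x-4w-7)(2n+9x+6w); both groups contain (2n+9x+6w), giving -(8n-14x+4w+7)(2n+9x+6w).

-(2n+9x+6w)(8n-14x+4w+7)(8n-7x-9w)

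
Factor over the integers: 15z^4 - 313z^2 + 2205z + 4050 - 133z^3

(3z + 10)(5z + 9)(z - 5)(z - 9)

Trying the rational-root candidates, z = -9/5 is a root, giving the factor (5z + 9) and quotient 3z^3 - 32z^2 - 5z + 450.
Next, z = -10/3 is a root, giving the factor (3z + 10) and quotient z^2 - 14z + 45.
The remaining quadratic factors as (z - 9)(z - 5).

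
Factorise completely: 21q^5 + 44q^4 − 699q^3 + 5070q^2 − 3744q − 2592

Among the possible rational roots, q = −9 is a root, so (q + 9) divides it; the quotient is 21q^4 − 145q^3 + 606q^2 − 384q − 288.
Then q = 4/3 is a root, so (3q − 4) is a factor; dividing leaves 7q^3 − 39q^2 + 150q + 72.
Then q = −3/7 is a root, so (7q + 3) divides it; the quotient is q^2 − 6q + 24.
The quadratic q^2 − 6q + 24 has discriminant −60 < 0 and is irreducible over ℤ.

(3q − 4)(7q + 3)(q + 9)(q^2 − 6q + 24)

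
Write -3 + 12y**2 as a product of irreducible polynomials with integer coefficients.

3(2y + 1)(2y - 1)

Factor out 3, leaving 4y**2 - 1, which is a difference of two squares.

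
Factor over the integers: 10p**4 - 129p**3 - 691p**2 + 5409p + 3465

(2p - 11)(5p + 3)(p + 7)(p - 15)

By the rational root theorem, p = -3/5 is a root, so (5p + 3) divides it; the quotient is 2p**3 - 27p**2 - 122p + 1155.
Next, p = 11/2 is a root, so (2p - 11) divides it; the quotient is p**2 - 8p - 105.
The remaining quadratic factors as (p - 15)(p + 7).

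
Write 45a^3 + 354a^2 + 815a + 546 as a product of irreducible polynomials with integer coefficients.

Among the possible rational roots, a = -13/3 is a root, giving the factor (3a + 13) and quotient 15a^2 + 53a + 42.
The remaining quadratic factors as (5a + 6)(3a + 7).

(3a + 13)(3a + 7)(5a + 6)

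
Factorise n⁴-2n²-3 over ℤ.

Substitute u = n² to get a quadratic in u, then factor.
n²+1 is irreducible over ℤ (sum of squares).
n²-3 is irreducible over ℤ (3 is not a perfect square).

(n²+1)(n²-3)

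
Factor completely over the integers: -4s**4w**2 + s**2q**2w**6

Factor out s**2w**2 first: what remains is -4s**2 + q**2w**4.
Recognize a difference of squares with the parts qw**2 and 2s.

-s**2w**2(2s - qw**2)(2s + qw**2)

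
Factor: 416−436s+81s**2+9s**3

(3s−4)(3s−8)(s+13)

Among the possible rational roots, s = −13 is a root, so (s+13) divides it; the quotient is 9s**2−36s+32.
The remaining quadratic factors as (3s−8)(3s−4).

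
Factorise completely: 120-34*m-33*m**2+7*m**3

Testing divisors of the constant over divisors of the leading coefficient, m = 5 is a root, so (m-5) divides it; the quotient is 7*m**2+2*m-24.
The remaining quadratic factors as (7*m-12)(m+2).

(7*m-12)*(m+2)*(m-5)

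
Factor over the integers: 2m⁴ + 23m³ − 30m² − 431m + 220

Trying the rational-root candidates, m = −11 is a root, so (m + 11) is a factor; dividing leaves 2m³ + m² − 41m + 20.
Next, m = −5 is a root, so (m + 5) is a factor; dividing leaves 2m² − 9m + 4.
The remaining quadratic factors as (m − 4)(2m − 1).

(2m − 1)(m + 11)(m + 5)(m − 4)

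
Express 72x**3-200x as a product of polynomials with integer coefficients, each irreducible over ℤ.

8x(3x+5)(3x-5)

Pull out the common factor 8x; 9x**2-25 is a difference of squares.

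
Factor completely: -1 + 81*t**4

(3*t + 1)*(3*t - 1)*(9*t**2 + 1)

Difference of squares twice: with A = 3*t and B = 1, A⁴ − B⁴ = (A² − B²)(A² + B²), and A² − B² factors again.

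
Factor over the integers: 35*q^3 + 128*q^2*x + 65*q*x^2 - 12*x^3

(5*q + 4*x)*(7*q - x)*(q + 3*x)

Group: 5*q*(7*q^2 + 20*q*x - 3*x^2) + 4*x*(7*q^2 + 20*q*x - 3*x^2); both groups contain (7*q^2 + 20*q*x - 3*x^2), so (5*q + 4*x) is a factor with cofactor 7*q^2 + 20*q*x - 3*x^2.
The cofactor groups again: 7*q^2 + 20*q*x - 3*x^2 = q*(7*q - x) + 3*x*(7*q - x); both groups contain (7*q - x), giving (q + 3*x)*(7*q - x).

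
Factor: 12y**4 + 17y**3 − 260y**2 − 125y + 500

(3y + 5)(4y − 5)(y + 5)(y − 4)

Among the possible rational roots, y = −5/3 is a root, so (3y + 5) divides it; the quotient is 4y**3 − y**2 − 85y + 100.
Next, y = −5 is a root, so (y + 5) divides it; the quotient is 4y**2 − 21y + 20.
The remaining quadratic factors as (y − 4)(4y − 5).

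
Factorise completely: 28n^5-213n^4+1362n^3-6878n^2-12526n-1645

Trying the rational-root candidates, n = -1/7 is a root, giving the factor (7n+1) and quotient 4n^4-31n^3+199n^2-1011n-1645.
Continuing, n = -5/4 is a root, giving the factor (4n+5) and quotient n^3-9n^2+61n-329.
Continuing, n = 7 is a root, so (n-7) divides it; the quotient is n^2-2n+47.
The quadratic n^2-2n+47 has discriminant -184 < 0 and is irreducible over ℤ.

(4n+5)(7n+1)(n-7)(n^2-2n+47)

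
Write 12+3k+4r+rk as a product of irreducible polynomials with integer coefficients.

Group as (rk+4r) + (3k+12) = r(k+4) + 3(k+4).
Both groups share the factor (k+4).

(k+4)(r+3)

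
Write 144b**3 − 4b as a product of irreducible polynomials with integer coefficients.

Factor out 4b, leaving 36b**2 − 1, which is a difference of two squares.

4b(6b + 1)(6b − 1)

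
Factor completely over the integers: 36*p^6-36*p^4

Pull out the common factor 36*p^4, leaving p^2-1.
Recognize a difference of squares with the parts p and 1.

36*p^4*(p+1)*(p-1)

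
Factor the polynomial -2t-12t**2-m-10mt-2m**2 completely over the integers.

Group: -m(2m+6t+1) - 2t(2m+6t+1); both groups contain (2m+6t+1).

-(2m+6t+1)(m+2t)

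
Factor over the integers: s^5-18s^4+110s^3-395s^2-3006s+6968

(s+4)(s-13)(s-2)(s^2-7s+67)

By the rational root theorem, s = 13 is a root, so (s-13) is a factor; dividing leaves s^4-5s^3+45s^2+190s-536.
Then s = 2 is a root, so (s-2) divides it; the quotient is s^3-3s^2+39s+268.
Next, s = -4 is a root, so (s+4) is a factor; dividing leaves s^2-7s+67.
The quadratic s^2-7s+67 has discriminant -219 < 0 and is irreducible over ℤ.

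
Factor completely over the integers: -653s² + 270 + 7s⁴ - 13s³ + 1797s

(7s + 1)(s + 10)(s - 3)(s - 9)

Among the possible rational roots, s = 9 is a root, so (s - 9) divides it; the quotient is 7s³ + 50s² - 203s - 30.
Next, s = 3 is a root, so (s - 3) is a factor; dividing leaves 7s² + 71s + 10.
The remaining quadratic factors as (s + 10)(7s + 1).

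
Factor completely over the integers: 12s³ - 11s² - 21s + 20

By the rational root theorem, s = 5/4 is a root, so (4s - 5) divides it; the quotient is 3s² + s - 4.
The remaining quadratic factors as (3s + 4)(s - 1).

(3s + 4)(4s - 5)(s - 1)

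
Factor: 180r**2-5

Every term has a factor of 5. Then 36r**2-1 = (6r)² − (1)².

5(6r+1)(6r-1)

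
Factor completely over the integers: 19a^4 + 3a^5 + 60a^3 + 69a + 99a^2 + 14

(3a + 1)(a + 1)(a + 2)(a^2 + 3a + 7)

Trying the rational-root candidates, a = −1 is a root, giving the factor (a + 1) and quotient 3a^4 + 16a^3 + 44a^2 + 55a + 14.
Continuing, a = −1/3 is a root, so (3a + 1) is a factor; dividing leaves a^3 + 5a^2 + 13a + 14.
Next, a = −2 is a root, so (a + 2) divides it; the quotient is a^2 + 3a + 7.
The quadratic a^2 + 3a + 7 has discriminant −19 < 0 and is irreducible over ℤ.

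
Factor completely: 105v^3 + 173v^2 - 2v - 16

(3v + 1)(5v + 8)(7v - 2)

By the rational root theorem, v = 2/7 is a root, so (7v - 2) divides it; the quotient is 15v^2 + 29v + 8.
The remaining quadratic factors as (5v + 8)(3v + 1).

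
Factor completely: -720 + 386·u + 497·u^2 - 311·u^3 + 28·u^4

Trying the rational-root candidates, u = -8/7 is a root, giving the factor (7·u + 8) and quotient 4·u^3 - 49·u^2 + 127·u - 90.
Next, u = 9 is a root, so (u - 9) is a factor; dividing leaves 4·u^2 - 13·u + 10.
The remaining quadratic factors as (4·u - 5)(u - 2).

(4·u - 5)·(7·u + 8)·(u - 2)·(u - 9)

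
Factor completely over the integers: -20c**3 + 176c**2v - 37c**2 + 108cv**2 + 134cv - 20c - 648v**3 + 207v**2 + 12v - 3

-(4c + 8v + 1)(5c - 9v + 3)(c - 9v + 1)

Group: 5c(-4c**2 + 28cv - 5c + 72v**2 + v - 1) + (-9v + 3)(-4c**2 + 28cv - 5c + 72v**2 + v - 1); both groups contain (-4c**2 + 28cv - 5c + 72v**2 + v - 1), so (5c - 9v + 3) is a factor with cofactor -4c**2 + 28cv - 5c + 72v**2 + v - 1.
The cofactor groups again: -4c**2 + 28cv - 5c + 72v**2 + v - 1 = -c(4c + 8v + 1) + (9v - 1)(4c + 8v + 1); both groups contain (4c + 8v + 1), giving -(c - 9v + 1)(4c + 8v + 1).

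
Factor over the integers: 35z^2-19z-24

(5z+3)(7z-8)

Need a pair with product 35·(-24) = -840 and sum -19: that's 21 and -40.
Split the middle term: 35z^2+21z - 40z-24 = 7z(5z+3) - 8(5z+3).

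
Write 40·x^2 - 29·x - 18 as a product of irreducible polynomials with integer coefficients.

Need a pair with product 40·(-18) = -720 and sum -29: that's 16 and -45.
Split the middle term: 40·x^2 + 16·x - 45·x - 18 = 8·x·(5·x + 2) - 9·(5·x + 2).

(5·x + 2)·(8·x - 9)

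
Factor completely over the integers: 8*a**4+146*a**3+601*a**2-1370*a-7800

Testing divisors of the constant over divisors of the leading coefficient, a = 13/4 is a root, so (4*a-13) divides it; the quotient is 2*a**3+43*a**2+290*a+600.
Next, a = -10 is a root, so (a+10) divides it; the quotient is 2*a**2+23*a+60.
The remaining quadratic factors as (2*a+15)(a+4).

(2*a+15)*(4*a-13)*(a+10)*(a+4)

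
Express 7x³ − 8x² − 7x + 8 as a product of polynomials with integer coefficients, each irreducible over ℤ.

(7x − 8)(x + 1)(x − 1)

Among the possible rational roots, x = −1 is a root, so (x + 1) divides it; the quotient is 7x² − 15x + 8.
The remaining quadratic factors as (7x − 8)(x − 1).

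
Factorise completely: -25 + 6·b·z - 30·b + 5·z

(6·b + 5)·(z - 5)

Group as (6·b·z - 30·b) + (5·z - 25) = 6·b·(z - 5) + 5·(z - 5).
Both groups share the factor (z - 5).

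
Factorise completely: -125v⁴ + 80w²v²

5v²(4w - 5v)(4w + 5v)

Every term has a factor of 5v². Then 16w² - 25v² = (4w)² − (5v)².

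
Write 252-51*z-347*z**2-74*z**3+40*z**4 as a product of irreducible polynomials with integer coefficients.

Among the possible rational roots, z = 3/4 is a root, so (4*z-3) divides it; the quotient is 10*z**3-11*z**2-95*z-84.
Then z = -7/5 is a root, so (5*z+7) divides it; the quotient is 2*z**2-5*z-12.
The remaining quadratic factors as (2*z+3)(z-4).

(2*z+3)*(4*z-3)*(5*z+7)*(z-4)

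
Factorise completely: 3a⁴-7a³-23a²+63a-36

Trying the rational-root candidates, a = 3 is a root, so (a-3) divides it; the quotient is 3a³+2a²-17a+12.
Continuing, a = 4/3 is a root, so (3a-4) is a factor; dividing leaves a²+2a-3.
The remaining quadratic factors as (a+3)(a-1).

(3a-4)(a+3)(a-1)(a-3)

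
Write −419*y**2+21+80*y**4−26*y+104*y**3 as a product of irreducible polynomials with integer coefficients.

Trying the rational-root candidates, y = −1/4 is a root, so (4*y+1) divides it; the quotient is 20*y**3+21*y**2−110*y+21.
Then y = 1/5 is a root, so (5*y−1) divides it; the quotient is 4*y**2+5*y−21.
The remaining quadratic factors as (y+3)(4*y−7).

(4*y+1)*(4*y−7)*(5*y−1)*(y+3)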